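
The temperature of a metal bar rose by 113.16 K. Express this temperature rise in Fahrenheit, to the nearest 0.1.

For a temperature interval the offset drops out; only the factor 1.8 applies.
113.16 × 1.8 = 203.7.

203.7°F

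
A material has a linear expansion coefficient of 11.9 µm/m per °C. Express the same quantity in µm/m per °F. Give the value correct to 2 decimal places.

6.61 µm/m per °F

The quantity depends on a temperature interval, so only the ratio of degree sizes applies; the offset between the scales is irrelevant.
A change of 1°F is a change of 5/9°C, so per °F the value is 11.9 × 5/9 = 6.61.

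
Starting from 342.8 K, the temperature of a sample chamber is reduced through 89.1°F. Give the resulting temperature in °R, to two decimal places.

Initial temperature in Celsius: 342.8 - 273.15 = 69.6500°C.
The 89.1°F change is an interval, so only the factor 5/9 applies: -89.1 × 5/9 = -49.5000°C.
Final Celsius temperature: 69.6500 - 49.5000 = 20.1500°C.
In Rankine: 20.1500 × 1.8 + 491.67 = 527.94°R.

527.94°R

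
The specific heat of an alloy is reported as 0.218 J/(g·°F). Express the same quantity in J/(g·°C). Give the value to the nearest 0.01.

0.39 J/(g·°C)

The quantity depends on a temperature interval, so only the ratio of degree sizes applies; the offset between the scales is irrelevant.
A change of 1°C is a change of 1.8°F, so per °C the value is 0.218 × 1.8 = 0.39.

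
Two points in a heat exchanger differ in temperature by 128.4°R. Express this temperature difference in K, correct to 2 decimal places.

For a temperature interval the offset drops out; only the factor 5/9 applies.
128.4 × 5/9 = 71.33.

71.33 K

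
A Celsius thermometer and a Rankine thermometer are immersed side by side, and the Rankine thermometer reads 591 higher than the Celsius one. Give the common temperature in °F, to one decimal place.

Let x be the Celsius reading; then the Rankine reading is 1.8·x + 491.67.
(1.8·x + 491.67) - x = 591  ⇒  (0.8)·x = 99.33  ⇒  x = 124.1625°C.
In Fahrenheit: 124.1625 × 1.8 + 32 = 255.5°F.

255.5°F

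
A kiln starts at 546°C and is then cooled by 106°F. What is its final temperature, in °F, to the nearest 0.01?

908.80°F

The 106°F change is an interval, so only the factor 5/9 applies: -106 × 5/9 = -58.8889°C.
Final Celsius temperature: 546.0000 - 58.8889 = 487.1111°C.
In Fahrenheit: 487.1111 × 1.8 + 32 = 908.80°F.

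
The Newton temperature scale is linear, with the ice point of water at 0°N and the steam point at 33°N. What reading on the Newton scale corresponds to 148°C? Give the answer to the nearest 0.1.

Linearly onto the Newton scale: 0 + (148.0000 / 100) × (33 - 0) = 48.8°N.

48.8°N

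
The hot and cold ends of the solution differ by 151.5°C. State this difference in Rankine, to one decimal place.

An interval of 1°C corresponds to 1.8°R.
151.5 × 1.8 = 272.7.

272.7°R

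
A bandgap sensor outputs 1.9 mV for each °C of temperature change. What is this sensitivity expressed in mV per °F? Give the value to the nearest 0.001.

1.056 mV per °F

Since only a temperature interval is involved, the additive offset between the scales drops out.
A change of 1°F is a change of 5/9°C, so per °F the value is 1.9 × 5/9 = 1.056.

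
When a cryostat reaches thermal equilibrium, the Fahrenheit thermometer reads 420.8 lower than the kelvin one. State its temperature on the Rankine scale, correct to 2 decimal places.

87.46°R

Let x be the kelvin reading; then the Fahrenheit reading is 1.8·x - 459.67.
(1.8·x - 459.67) - x = -420.8  ⇒  (0.8)·x = 38.87  ⇒  x = 48.5875 K.
In Celsius: 48.5875 - 273.15 = -224.5625°C.
In Rankine: -224.5625 × 1.8 + 491.67 = 87.46°R.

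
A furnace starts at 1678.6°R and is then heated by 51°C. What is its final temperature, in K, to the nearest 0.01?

983.56 K

Initial temperature in Celsius: (1678.6 - 491.67) × 5/9 = 659.4056°C.
Final Celsius temperature: 659.4056 + 51.0000 = 710.4056°C.
In kelvin: 710.4056 + 273.15 = 983.56 K.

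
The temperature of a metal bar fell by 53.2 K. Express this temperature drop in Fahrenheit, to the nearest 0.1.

95.8°F

Only the scale ratio 1.8 matters for a change in temperature.
53.2 × 1.8 = 95.8.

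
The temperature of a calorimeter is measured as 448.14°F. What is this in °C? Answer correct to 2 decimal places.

In Celsius: (448.14 - 32) × 5/9 = 231.1889°C.

231.19°C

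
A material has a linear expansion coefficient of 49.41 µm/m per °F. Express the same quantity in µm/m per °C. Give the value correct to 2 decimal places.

Since only a temperature interval is involved, the additive offset between the scales drops out.
A change of 1°C is a change of 1.8°F, so per °C the value is 49.41 × 1.8 = 88.94.

88.94 µm/m per °C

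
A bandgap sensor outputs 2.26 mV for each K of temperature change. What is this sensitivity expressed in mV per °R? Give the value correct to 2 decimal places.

Since only a temperature interval is involved, the additive offset between the scales drops out.
A change of 1°R is a change of 5/9 K, so per °R the value is 2.26 × 5/9 = 1.26.

1.26 mV per °R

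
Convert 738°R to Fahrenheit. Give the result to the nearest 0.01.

278.33°F

In Celsius: (738 - 491.67) × 5/9 = 136.8500°C.
In Fahrenheit: 136.8500 × 1.8 + 32 = 278.33°F.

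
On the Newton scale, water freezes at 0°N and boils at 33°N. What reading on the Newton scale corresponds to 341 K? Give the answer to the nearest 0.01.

First in Celsius: 341 - 273.15 = 67.8500°C.
Linearly onto the Newton scale: 0 + (67.8500 / 100) × (33 - 0) = 22.39°N.

22.39°N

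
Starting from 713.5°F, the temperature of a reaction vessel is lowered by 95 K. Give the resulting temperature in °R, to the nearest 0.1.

1002.2°R

Initial temperature in Celsius: (713.5 - 32) × 5/9 = 378.6111°C.
The 95 K change is an interval; Kelvin and Celsius degrees are the same size, so ΔC = -95°C.
Final Celsius temperature: 378.6111 - 95.0000 = 283.6111°C.
In Rankine: 283.6111 × 1.8 + 491.67 = 1002.2°R.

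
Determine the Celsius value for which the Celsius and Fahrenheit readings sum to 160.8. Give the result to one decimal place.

Let C be the Celsius reading. The Fahrenheit reading is F = 1.8·C + 32.
Require C + F = 160.8: (2.8)·C + 32 = 160.8.
C = (160.8 - 32) / (2.8) = 46.0.

46.0°C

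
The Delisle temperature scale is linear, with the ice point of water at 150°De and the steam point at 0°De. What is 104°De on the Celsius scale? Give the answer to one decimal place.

Linear interpolation between the fixed points: C = (104 - 150) × 100 / (0 - 150) = 30.6667°C.

30.7°C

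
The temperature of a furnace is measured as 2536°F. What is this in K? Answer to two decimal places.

In Celsius: (2536 - 32) × 5/9 = 1391.1111°C.
In kelvin: 1391.1111 + 273.15 = 1664.26 K.

1664.26 K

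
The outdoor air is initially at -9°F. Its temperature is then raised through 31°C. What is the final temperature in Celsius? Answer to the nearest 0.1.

8.2°C

Initial temperature in Celsius: (-9 - 32) × 5/9 = -22.7778°C.
Final Celsius temperature: -22.7778 + 31.0000 = 8.2222°C.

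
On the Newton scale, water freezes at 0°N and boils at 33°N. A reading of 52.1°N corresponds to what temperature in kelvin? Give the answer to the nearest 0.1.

Linear interpolation between the fixed points: C = (52.1 - 0) × 100 / (33 - 0) = 157.8788°C.
Then 157.8788 + 273.15 = 431.0 K.

431.0 K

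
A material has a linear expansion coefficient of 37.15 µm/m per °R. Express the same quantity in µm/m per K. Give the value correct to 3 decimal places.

66.870 µm/m per K

The quantity depends on a temperature interval, so only the ratio of degree sizes applies; the offset between the scales is irrelevant.
A change of 1 K is a change of 1.8°R, so per K the value is 37.15 × 1.8 = 66.870.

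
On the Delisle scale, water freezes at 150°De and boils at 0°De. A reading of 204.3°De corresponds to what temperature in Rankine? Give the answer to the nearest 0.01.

Linear interpolation between the fixed points: C = (204.3 - 150) × 100 / (0 - 150) = -36.2000°C.
Then -36.2000 × 1.8 + 491.67 = 426.51°R.

426.51°R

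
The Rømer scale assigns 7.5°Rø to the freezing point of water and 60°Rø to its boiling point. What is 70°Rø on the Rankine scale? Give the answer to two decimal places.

705.96°R

Linear interpolation between the fixed points: C = (70 - 7.5) × 100 / (60 - 7.5) = 119.0476°C.
Then 119.0476 × 1.8 + 491.67 = 705.96°R.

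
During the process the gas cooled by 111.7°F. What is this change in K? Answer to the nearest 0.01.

62.06 K

An interval of 1°F corresponds to 5/9 K.
111.7 × 5/9 = 62.06.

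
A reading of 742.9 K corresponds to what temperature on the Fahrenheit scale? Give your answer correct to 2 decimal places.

In Celsius: 742.9 - 273.15 = 469.7500°C.
In Fahrenheit: 469.7500 × 1.8 + 32 = 877.55°F.

877.55°F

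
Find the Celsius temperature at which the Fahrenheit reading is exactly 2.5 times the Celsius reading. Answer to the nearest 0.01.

Let C be the Celsius reading. The Fahrenheit reading is F = 1.8·C + 32.
Require F = 2.5·C: 1.8·C + 32 = 2.5·C.
(-0.7)·C = -32  ⇒  C = 45.71.

45.71°C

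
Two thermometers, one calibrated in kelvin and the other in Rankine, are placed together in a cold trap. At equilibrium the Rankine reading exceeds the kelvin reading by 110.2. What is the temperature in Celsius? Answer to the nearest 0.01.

-135.40°C

Let x be the kelvin reading; then the Rankine reading is 1.8·x.
(1.8·x) - x = 110.2  ⇒  (0.8)·x = 110.2  ⇒  x = 137.7500 K.
In Celsius: 137.75 - 273.15 = -135.40°C.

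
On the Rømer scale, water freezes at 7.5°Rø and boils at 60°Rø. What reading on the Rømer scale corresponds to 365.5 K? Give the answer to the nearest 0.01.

First in Celsius: 365.5 - 273.15 = 92.3500°C.
Linearly onto the Rømer scale: 7.5 + (92.3500 / 100) × (60 - 7.5) = 55.98°Rø.

55.98°Rø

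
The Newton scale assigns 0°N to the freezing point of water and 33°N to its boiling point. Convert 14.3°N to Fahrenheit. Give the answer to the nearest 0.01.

Linear interpolation between the fixed points: C = (14.3 - 0) × 100 / (33 - 0) = 43.3333°C.
Then 43.3333 × 1.8 + 32 = 110.00°F.

110.00°F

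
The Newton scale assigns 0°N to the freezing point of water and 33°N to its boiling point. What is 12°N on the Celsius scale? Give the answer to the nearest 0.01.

Linear interpolation between the fixed points: C = (12 - 0) × 100 / (33 - 0) = 36.3636°C.

36.36°C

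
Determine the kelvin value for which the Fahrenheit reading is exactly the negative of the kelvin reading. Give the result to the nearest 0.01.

Let K be the kelvin reading. The Fahrenheit reading is F = 1.8·K - 459.67.
Require F = -1·K: 1.8·K - 459.67 = -1·K.
(2.8)·K = 459.67  ⇒  K = 164.17.

164.17 K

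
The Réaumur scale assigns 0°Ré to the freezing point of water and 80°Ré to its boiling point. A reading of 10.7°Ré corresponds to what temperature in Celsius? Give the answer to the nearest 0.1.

Linear interpolation between the fixed points: C = (10.7 - 0) × 100 / (80 - 0) = 13.3750°C.

13.4°C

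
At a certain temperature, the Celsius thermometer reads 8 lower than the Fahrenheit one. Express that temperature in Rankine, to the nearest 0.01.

437.67°R

Let x be the Fahrenheit reading; then the Celsius reading is 5/9·x - 17.7778.
(5/9·x - 17.7778) - x = -8  ⇒  (-4/9)·x = 88/9  ⇒  x = -22.0000°F.
In Celsius: (-22 - 32) × 5/9 = -30.0000°C.
In Rankine: -30.0000 × 1.8 + 491.67 = 437.67°R.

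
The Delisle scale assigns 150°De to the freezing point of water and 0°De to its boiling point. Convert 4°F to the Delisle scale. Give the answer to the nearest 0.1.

First in Celsius: (4 - 32) × 5/9 = -15.5556°C.
Linearly onto the Delisle scale: 150 + (-15.5556 / 100) × (0 - 150) = 173.3°De.

173.3°De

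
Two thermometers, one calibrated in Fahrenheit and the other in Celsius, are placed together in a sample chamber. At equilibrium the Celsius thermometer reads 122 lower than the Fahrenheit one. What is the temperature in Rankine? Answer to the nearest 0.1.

694.2°R

Let x be the Fahrenheit reading; then the Celsius reading is 5/9·x - 17.7778.
(5/9·x - 17.7778) - x = -122  ⇒  (-4/9)·x = -104.222  ⇒  x = 234.5000°F.
In Celsius: (234.5 - 32) × 5/9 = 112.5000°C.
In Rankine: 112.5000 × 1.8 + 491.67 = 694.2°R.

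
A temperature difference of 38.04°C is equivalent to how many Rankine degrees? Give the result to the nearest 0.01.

68.47°R

An interval of 1°C corresponds to 1.8°R.
38.04 × 1.8 = 68.47.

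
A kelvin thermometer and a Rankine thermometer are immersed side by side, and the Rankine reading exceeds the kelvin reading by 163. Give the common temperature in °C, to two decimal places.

-69.40°C

Let x be the kelvin reading; then the Rankine reading is 1.8·x.
(1.8·x) - x = 163  ⇒  (0.8)·x = 163  ⇒  x = 203.7500 K.
In Celsius: 203.75 - 273.15 = -69.40°C.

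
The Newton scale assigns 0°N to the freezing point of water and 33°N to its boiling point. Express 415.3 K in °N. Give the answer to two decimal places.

First in Celsius: 415.3 - 273.15 = 142.1500°C.
Linearly onto the Newton scale: 0 + (142.1500 / 100) × (33 - 0) = 46.91°N.

46.91°N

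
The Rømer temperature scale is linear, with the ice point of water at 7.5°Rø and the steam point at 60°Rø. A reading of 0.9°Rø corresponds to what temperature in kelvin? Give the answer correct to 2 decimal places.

260.58 K

Linear interpolation between the fixed points: C = (0.9 - 7.5) × 100 / (60 - 7.5) = -12.5714°C.
Then -12.5714 + 273.15 = 260.58 K.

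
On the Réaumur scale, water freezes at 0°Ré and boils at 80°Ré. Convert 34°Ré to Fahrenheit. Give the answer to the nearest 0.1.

Linear interpolation between the fixed points: C = (34 - 0) × 100 / (80 - 0) = 42.5000°C.
Then 42.5000 × 1.8 + 32 = 108.5°F.

108.5°F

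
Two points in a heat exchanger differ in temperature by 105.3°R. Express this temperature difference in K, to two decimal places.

58.50 K

Only the scale ratio 5/9 matters for a change in temperature.
105.3 × 5/9 = 58.50.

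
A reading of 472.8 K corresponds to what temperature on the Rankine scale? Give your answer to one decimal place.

In Celsius: 472.8 - 273.15 = 199.6500°C.
In Rankine: 199.6500 × 1.8 + 491.67 = 851.0°R.

851.0°R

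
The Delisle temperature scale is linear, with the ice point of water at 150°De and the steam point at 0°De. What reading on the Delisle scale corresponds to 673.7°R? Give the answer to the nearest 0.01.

-1.69°De

First in Celsius: (673.7 - 491.67) × 5/9 = 101.1278°C.
Linearly onto the Delisle scale: 150 + (101.1278 / 100) × (0 - 150) = -1.69°De.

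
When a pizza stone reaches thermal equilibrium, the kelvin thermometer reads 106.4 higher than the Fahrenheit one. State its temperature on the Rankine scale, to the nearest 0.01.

Let x be the Fahrenheit reading; then the kelvin reading is 5/9·x + 255.372.
(5/9·x + 255.372) - x = 106.4  ⇒  (-4/9)·x = -148.972  ⇒  x = 335.1875°F.
In Celsius: (335.1875 - 32) × 5/9 = 168.4375°C.
In Rankine: 168.4375 × 1.8 + 491.67 = 794.86°R.

794.86°R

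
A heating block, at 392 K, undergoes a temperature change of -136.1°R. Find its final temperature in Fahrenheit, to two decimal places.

Initial temperature in Celsius: 392 - 273.15 = 118.8500°C.
The 136.1°R change is an interval, so only the factor 5/9 applies: -136.1 × 5/9 = -75.6111°C.
Final Celsius temperature: 118.8500 - 75.6111 = 43.2389°C.
In Fahrenheit: 43.2389 × 1.8 + 32 = 109.83°F.

109.83°F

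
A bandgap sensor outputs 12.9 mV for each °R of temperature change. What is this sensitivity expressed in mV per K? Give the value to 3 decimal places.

23.220 mV per K

Since only a temperature interval is involved, the additive offset between the scales drops out.
A change of 1 K is a change of 1.8°R, so per K the value is 12.9 × 1.8 = 23.220.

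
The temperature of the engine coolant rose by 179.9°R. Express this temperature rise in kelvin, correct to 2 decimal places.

99.94 K

Only the scale ratio 5/9 matters for a change in temperature.
179.9 × 5/9 = 99.94.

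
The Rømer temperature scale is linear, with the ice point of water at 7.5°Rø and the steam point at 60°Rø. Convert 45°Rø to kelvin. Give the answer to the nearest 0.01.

Linear interpolation between the fixed points: C = (45 - 7.5) × 100 / (60 - 7.5) = 71.4286°C.
Then 71.4286 + 273.15 = 344.58 K.

344.58 K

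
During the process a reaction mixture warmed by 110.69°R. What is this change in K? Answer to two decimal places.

An interval of 1°R corresponds to 5/9 K.
110.69 × 5/9 = 61.49.

61.49 K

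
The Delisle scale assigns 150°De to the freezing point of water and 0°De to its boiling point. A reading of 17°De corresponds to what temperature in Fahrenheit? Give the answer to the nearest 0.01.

191.60°F

Linear interpolation between the fixed points: C = (17 - 150) × 100 / (0 - 150) = 88.6667°C.
Then 88.6667 × 1.8 + 32 = 191.60°F.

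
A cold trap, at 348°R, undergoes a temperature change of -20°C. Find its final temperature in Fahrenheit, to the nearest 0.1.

-147.7°F

Initial temperature in Celsius: (348 - 491.67) × 5/9 = -79.8167°C.
Final Celsius temperature: -79.8167 - 20.0000 = -99.8167°C.
In Fahrenheit: -99.8167 × 1.8 + 32 = -147.7°F.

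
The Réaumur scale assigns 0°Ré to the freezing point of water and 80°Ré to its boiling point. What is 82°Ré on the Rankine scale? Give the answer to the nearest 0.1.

676.2°R

Linear interpolation between the fixed points: C = (82 - 0) × 100 / (80 - 0) = 102.5000°C.
Then 102.5000 × 1.8 + 491.67 = 676.2°R.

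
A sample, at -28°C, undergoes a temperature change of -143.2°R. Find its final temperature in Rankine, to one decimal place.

298.1°R

The 143.2°R change is an interval, so only the factor 5/9 applies: -143.2 × 5/9 = -79.5556°C.
Final Celsius temperature: -28.0000 - 79.5556 = -107.5556°C.
In Rankine: -107.5556 × 1.8 + 491.67 = 298.1°R.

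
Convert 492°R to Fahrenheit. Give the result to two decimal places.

32.33°F

In Celsius: (492 - 491.67) × 5/9 = 0.1833°C.
In Fahrenheit: 0.1833 × 1.8 + 32 = 32.33°F.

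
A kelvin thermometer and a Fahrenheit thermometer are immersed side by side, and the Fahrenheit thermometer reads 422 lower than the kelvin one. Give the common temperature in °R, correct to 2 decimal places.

84.76°R

Let x be the kelvin reading; then the Fahrenheit reading is 1.8·x - 459.67.
(1.8·x - 459.67) - x = -422  ⇒  (0.8)·x = 37.67  ⇒  x = 47.0875 K.
In Celsius: 47.0875 - 273.15 = -226.0625°C.
In Rankine: -226.0625 × 1.8 + 491.67 = 84.76°R.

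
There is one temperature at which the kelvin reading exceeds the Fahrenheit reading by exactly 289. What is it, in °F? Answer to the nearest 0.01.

-75.66°F

Let F be the Fahrenheit reading. The kelvin reading is K = 5/9·F + 255.372.
Require K - F = 289: (-4/9)·F + 255.372 = 289.
F = (289 - 255.372) / (-4/9) = -75.66.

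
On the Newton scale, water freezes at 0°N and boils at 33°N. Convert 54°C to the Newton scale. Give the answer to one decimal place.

Linearly onto the Newton scale: 0 + (54.0000 / 100) × (33 - 0) = 17.8°N.

17.8°N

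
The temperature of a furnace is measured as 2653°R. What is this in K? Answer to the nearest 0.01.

In Celsius: (2653 - 491.67) × 5/9 = 1200.7389°C.
In kelvin: 1200.7389 + 273.15 = 1473.89 K.

1473.89 K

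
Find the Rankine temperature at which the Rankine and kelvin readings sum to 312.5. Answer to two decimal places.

200.89°R

Let R be the Rankine reading. The kelvin reading is K = 5/9·R.
Require R + K = 312.5: (14/9)·R = 312.5.
R = (312.5) / (14/9) = 200.89.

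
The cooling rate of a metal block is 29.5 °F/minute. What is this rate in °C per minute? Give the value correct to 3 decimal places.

Since only a temperature interval is involved, the additive offset between the scales drops out.
A change of 1°F is a change of 5/9°C, so 29.5 × 5/9 = 16.389.

16.389 °C/minute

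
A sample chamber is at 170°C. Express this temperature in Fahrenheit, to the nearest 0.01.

In Fahrenheit: 170.0000 × 1.8 + 32 = 338.00°F.

338.00°F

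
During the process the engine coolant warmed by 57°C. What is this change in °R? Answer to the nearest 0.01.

Only the scale ratio 1.8 matters for a change in temperature.
57 × 1.8 = 102.60.

102.60°R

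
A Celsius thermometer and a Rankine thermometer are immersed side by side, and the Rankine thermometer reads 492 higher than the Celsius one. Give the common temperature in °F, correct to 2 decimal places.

32.74°F

Let x be the Celsius reading; then the Rankine reading is 1.8·x + 491.67.
(1.8·x + 491.67) - x = 492  ⇒  (0.8)·x = 0.33  ⇒  x = 0.4125°C.
In Fahrenheit: 0.4125 × 1.8 + 32 = 32.74°F.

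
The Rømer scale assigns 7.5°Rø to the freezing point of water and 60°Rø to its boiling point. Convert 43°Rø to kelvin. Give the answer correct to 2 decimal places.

Linear interpolation between the fixed points: C = (43 - 7.5) × 100 / (60 - 7.5) = 67.6190°C.
Then 67.6190 + 273.15 = 340.77 K.

340.77 K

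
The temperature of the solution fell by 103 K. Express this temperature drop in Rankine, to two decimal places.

185.40°R

An interval of 1 K corresponds to 1.8°R.
103 × 1.8 = 185.40.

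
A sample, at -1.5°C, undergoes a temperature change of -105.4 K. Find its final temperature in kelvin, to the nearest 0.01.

166.25 K

The 105.4 K change is an interval; Kelvin and Celsius degrees are the same size, so ΔC = -105.4°C.
Final Celsius temperature: -1.5000 - 105.4000 = -106.9000°C.
In kelvin: -106.9000 + 273.15 = 166.25 K.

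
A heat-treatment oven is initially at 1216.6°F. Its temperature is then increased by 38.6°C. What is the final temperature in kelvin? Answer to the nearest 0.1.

969.9 K

Initial temperature in Celsius: (1216.6 - 32) × 5/9 = 658.1111°C.
Final Celsius temperature: 658.1111 + 38.6000 = 696.7111°C.
In kelvin: 696.7111 + 273.15 = 969.9 K.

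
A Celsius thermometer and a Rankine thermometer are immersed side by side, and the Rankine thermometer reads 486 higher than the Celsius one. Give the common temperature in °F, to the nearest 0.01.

19.24°F

Let x be the Celsius reading; then the Rankine reading is 1.8·x + 491.67.
(1.8·x + 491.67) - x = 486  ⇒  (0.8)·x = -5.67  ⇒  x = -7.0875°C.
In Fahrenheit: -7.0875 × 1.8 + 32 = 19.24°F.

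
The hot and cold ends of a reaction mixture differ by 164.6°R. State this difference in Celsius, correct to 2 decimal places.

91.44°C

An interval of 1°R corresponds to 5/9°C.
164.6 × 5/9 = 91.44.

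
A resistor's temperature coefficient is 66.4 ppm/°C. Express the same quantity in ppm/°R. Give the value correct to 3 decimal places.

36.889 ppm/°R

Since only a temperature interval is involved, the additive offset between the scales drops out.
A change of 1°R is a change of 5/9°C, so per °R the value is 66.4 × 5/9 = 36.889.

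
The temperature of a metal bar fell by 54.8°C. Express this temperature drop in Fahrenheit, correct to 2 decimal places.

Only the scale ratio 1.8 matters for a change in temperature.
54.8 × 1.8 = 98.64.

98.64°F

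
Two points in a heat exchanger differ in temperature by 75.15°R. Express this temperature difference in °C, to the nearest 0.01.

An interval of 1°R corresponds to 5/9°C.
75.15 × 5/9 = 41.75.

41.75°C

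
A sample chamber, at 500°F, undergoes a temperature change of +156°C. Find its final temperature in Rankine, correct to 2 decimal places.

Initial temperature in Celsius: (500 - 32) × 5/9 = 260.0000°C.
Final Celsius temperature: 260.0000 + 156.0000 = 416.0000°C.
In Rankine: 416.0000 × 1.8 + 491.67 = 1240.47°R.

1240.47°R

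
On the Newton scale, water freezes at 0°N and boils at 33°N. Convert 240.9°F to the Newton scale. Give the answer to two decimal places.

38.30°N

First in Celsius: (240.9 - 32) × 5/9 = 116.0556°C.
Linearly onto the Newton scale: 0 + (116.0556 / 100) × (33 - 0) = 38.30°N.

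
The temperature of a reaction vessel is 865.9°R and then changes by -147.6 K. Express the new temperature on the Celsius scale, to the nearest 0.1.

60.3°C

Initial temperature in Celsius: (865.9 - 491.67) × 5/9 = 207.9056°C.
The 147.6 K change is an interval; Kelvin and Celsius degrees are the same size, so ΔC = -147.6°C.
Final Celsius temperature: 207.9056 - 147.6000 = 60.3056°C.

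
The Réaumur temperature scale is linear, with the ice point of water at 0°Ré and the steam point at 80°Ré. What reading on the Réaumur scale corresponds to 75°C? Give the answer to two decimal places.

Linearly onto the Réaumur scale: 0 + (75.0000 / 100) × (80 - 0) = 60.00°Ré.

60.00°Ré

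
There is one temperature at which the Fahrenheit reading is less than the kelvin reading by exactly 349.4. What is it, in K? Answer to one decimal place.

Let K be the kelvin reading. The Fahrenheit reading is F = 1.8·K - 459.67.
Require F - K = -349.4: (0.8)·K - 459.67 = -349.4.
K = (-349.4 + 459.67) / (0.8) = 137.8.

137.8 K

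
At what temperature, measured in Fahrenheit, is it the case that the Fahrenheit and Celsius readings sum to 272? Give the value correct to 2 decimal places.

186.29°F

Let F be the Fahrenheit reading. The Celsius reading is C = 5/9·F - 17.7778.
Require F + C = 272: (14/9)·F - 17.7778 = 272.
F = (272 + 17.7778) / (14/9) = 186.29.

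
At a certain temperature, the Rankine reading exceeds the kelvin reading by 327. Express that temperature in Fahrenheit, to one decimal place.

Let x be the kelvin reading; then the Rankine reading is 1.8·x.
(1.8·x) - x = 327  ⇒  (0.8)·x = 327  ⇒  x = 408.7500 K.
In Celsius: 408.75 - 273.15 = 135.6000°C.
In Fahrenheit: 135.6000 × 1.8 + 32 = 276.1°F.

276.1°F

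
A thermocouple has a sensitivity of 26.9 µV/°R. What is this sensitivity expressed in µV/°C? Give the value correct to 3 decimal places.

48.420 µV/°C

The quantity depends on a temperature interval, so only the ratio of degree sizes applies; the offset between the scales is irrelevant.
A change of 1°C is a change of 1.8°R, so per °C the value is 26.9 × 1.8 = 48.420.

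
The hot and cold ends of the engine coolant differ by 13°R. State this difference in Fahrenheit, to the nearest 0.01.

Rankine and Fahrenheit degrees are the same size, so the interval is unchanged: 13.00.

13.00°F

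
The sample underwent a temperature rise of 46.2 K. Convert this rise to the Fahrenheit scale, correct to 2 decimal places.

For a temperature interval the offset drops out; only the factor 1.8 applies.
46.2 × 1.8 = 83.16.

83.16°F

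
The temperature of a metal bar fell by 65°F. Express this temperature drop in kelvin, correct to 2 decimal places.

36.11 K

For a temperature interval the offset drops out; only the factor 5/9 applies.
65 × 5/9 = 36.11.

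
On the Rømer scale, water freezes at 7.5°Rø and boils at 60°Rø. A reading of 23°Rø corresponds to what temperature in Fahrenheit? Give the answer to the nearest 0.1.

Linear interpolation between the fixed points: C = (23 - 7.5) × 100 / (60 - 7.5) = 29.5238°C.
Then 29.5238 × 1.8 + 32 = 85.1°F.

85.1°F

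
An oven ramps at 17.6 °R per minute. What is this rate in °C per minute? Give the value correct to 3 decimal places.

The quantity depends on a temperature interval, so only the ratio of degree sizes applies; the offset between the scales is irrelevant.
A change of 1°R is a change of 5/9°C, so 17.6 × 5/9 = 9.778.

9.778 °C/minute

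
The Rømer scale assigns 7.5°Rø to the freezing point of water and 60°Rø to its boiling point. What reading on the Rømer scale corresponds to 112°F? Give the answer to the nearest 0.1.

30.8°Rø

First in Celsius: (112 - 32) × 5/9 = 44.4444°C.
Linearly onto the Rømer scale: 7.5 + (44.4444 / 100) × (60 - 7.5) = 30.8°Rø.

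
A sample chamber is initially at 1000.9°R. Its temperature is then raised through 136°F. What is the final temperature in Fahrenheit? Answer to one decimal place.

677.2°F

Initial temperature in Celsius: (1000.9 - 491.67) × 5/9 = 282.9056°C.
The 136°F change is an interval, so only the factor 5/9 applies: +136 × 5/9 = +75.5556°C.
Final Celsius temperature: 282.9056 + 75.5556 = 358.4611°C.
In Fahrenheit: 358.4611 × 1.8 + 32 = 677.2°F.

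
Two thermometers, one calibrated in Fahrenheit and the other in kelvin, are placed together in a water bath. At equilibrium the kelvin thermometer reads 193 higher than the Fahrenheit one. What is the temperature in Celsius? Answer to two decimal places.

60.19°C

Let x be the Fahrenheit reading; then the kelvin reading is 5/9·x + 255.372.
(5/9·x + 255.372) - x = 193  ⇒  (-4/9)·x = -62.3722  ⇒  x = 140.3375°F.
In Celsius: (140.3375 - 32) × 5/9 = 60.19°C.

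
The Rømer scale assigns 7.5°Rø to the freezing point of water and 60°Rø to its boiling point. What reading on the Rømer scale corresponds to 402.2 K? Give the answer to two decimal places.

75.25°Rø

First in Celsius: 402.2 - 273.15 = 129.0500°C.
Linearly onto the Rømer scale: 7.5 + (129.0500 / 100) × (60 - 7.5) = 75.25°Rø.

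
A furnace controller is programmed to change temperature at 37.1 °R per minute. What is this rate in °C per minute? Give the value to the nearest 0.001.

The quantity depends on a temperature interval, so only the ratio of degree sizes applies; the offset between the scales is irrelevant.
A change of 1°R is a change of 5/9°C, so 37.1 × 5/9 = 20.611.

20.611 °C/minute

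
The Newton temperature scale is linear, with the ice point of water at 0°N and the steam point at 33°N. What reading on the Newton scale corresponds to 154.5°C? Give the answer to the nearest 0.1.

Linearly onto the Newton scale: 0 + (154.5000 / 100) × (33 - 0) = 51.0°N.

51.0°N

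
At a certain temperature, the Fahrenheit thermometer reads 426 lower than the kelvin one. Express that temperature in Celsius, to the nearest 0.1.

Let x be the kelvin reading; then the Fahrenheit reading is 1.8·x - 459.67.
(1.8·x - 459.67) - x = -426  ⇒  (0.8)·x = 33.67  ⇒  x = 42.0875 K.
In Celsius: 42.0875 - 273.15 = -231.1°C.

-231.1°C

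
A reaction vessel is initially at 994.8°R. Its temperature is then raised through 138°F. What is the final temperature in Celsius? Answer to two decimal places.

Initial temperature in Celsius: (994.8 - 491.67) × 5/9 = 279.5167°C.
The 138°F change is an interval, so only the factor 5/9 applies: +138 × 5/9 = +76.6667°C.
Final Celsius temperature: 279.5167 + 76.6667 = 356.1833°C.

356.18°C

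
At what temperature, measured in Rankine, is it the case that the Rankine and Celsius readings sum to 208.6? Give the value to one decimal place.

309.7°R

Let R be the Rankine reading. The Celsius reading is C = 5/9·R - 273.15.
Require R + C = 208.6: (14/9)·R - 273.15 = 208.6.
R = (208.6 + 273.15) / (14/9) = 309.7.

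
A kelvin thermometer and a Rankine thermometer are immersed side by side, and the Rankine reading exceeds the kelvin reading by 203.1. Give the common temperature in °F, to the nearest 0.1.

Let x be the kelvin reading; then the Rankine reading is 1.8·x.
(1.8·x) - x = 203.1  ⇒  (0.8)·x = 203.1  ⇒  x = 253.8750 K.
In Celsius: 253.875 - 273.15 = -19.2750°C.
In Fahrenheit: -19.2750 × 1.8 + 32 = -2.7°F.

-2.7°F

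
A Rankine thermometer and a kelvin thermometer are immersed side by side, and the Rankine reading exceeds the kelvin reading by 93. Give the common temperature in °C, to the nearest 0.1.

-156.9°C

Let x be the Rankine reading; then the kelvin reading is 5/9·x.
(5/9·x) - x = -93  ⇒  (-4/9)·x = -93  ⇒  x = 209.2500°R.
In Celsius: (209.25 - 491.67) × 5/9 = -156.9°C.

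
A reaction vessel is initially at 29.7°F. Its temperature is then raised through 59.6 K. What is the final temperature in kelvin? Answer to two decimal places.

331.47 K

Initial temperature in Celsius: (29.7 - 32) × 5/9 = -1.2778°C.
The 59.6 K change is an interval; Kelvin and Celsius degrees are the same size, so ΔC = +59.6°C.
Final Celsius temperature: -1.2778 + 59.6000 = 58.3222°C.
In kelvin: 58.3222 + 273.15 = 331.47 K.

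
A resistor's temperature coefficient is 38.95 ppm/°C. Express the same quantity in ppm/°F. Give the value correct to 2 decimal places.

21.64 ppm/°F

The quantity depends on a temperature interval, so only the ratio of degree sizes applies; the offset between the scales is irrelevant.
A change of 1°F is a change of 5/9°C, so per °F the value is 38.95 × 5/9 = 21.64.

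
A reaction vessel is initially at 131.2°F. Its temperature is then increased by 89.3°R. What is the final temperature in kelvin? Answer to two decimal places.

Initial temperature in Celsius: (131.2 - 32) × 5/9 = 55.1111°C.
The 89.3°R change is an interval, so only the factor 5/9 applies: +89.3 × 5/9 = +49.6111°C.
Final Celsius temperature: 55.1111 + 49.6111 = 104.7222°C.
In kelvin: 104.7222 + 273.15 = 377.87 K.

377.87 K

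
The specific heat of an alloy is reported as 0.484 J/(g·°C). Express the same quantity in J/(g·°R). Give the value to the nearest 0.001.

0.269 J/(g·°R)

The quantity depends on a temperature interval, so only the ratio of degree sizes applies; the offset between the scales is irrelevant.
A change of 1°R is a change of 5/9°C, so per °R the value is 0.484 × 5/9 = 0.269.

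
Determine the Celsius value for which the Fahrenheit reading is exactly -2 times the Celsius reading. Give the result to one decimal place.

Let C be the Celsius reading. The Fahrenheit reading is F = 1.8·C + 32.
Require F = -2·C: 1.8·C + 32 = -2·C.
(3.8)·C = -32  ⇒  C = -8.4.

-8.4°C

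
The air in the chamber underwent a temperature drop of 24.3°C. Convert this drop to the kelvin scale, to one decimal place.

24.3 K

Celsius and kelvin degrees are the same size, so the interval is unchanged: 24.3.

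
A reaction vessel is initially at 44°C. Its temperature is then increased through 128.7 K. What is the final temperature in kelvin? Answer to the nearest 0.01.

The 128.7 K change is an interval; Kelvin and Celsius degrees are the same size, so ΔC = +128.7°C.
Final Celsius temperature: 44.0000 + 128.7000 = 172.7000°C.
In kelvin: 172.7000 + 273.15 = 445.85 K.

445.85 K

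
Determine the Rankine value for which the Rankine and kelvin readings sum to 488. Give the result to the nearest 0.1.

Let R be the Rankine reading. The kelvin reading is K = 5/9·R.
Require R + K = 488: (14/9)·R = 488.
R = (488) / (14/9) = 313.7.

313.7°R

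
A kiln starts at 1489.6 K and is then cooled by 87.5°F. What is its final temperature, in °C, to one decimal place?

Initial temperature in Celsius: 1489.6 - 273.15 = 1216.4500°C.
The 87.5°F change is an interval, so only the factor 5/9 applies: -87.5 × 5/9 = -48.6111°C.
Final Celsius temperature: 1216.4500 - 48.6111 = 1167.8389°C.

1167.8°C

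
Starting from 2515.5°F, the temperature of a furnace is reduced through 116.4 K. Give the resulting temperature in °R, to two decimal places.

Initial temperature in Celsius: (2515.5 - 32) × 5/9 = 1379.7222°C.
The 116.4 K change is an interval; Kelvin and Celsius degrees are the same size, so ΔC = -116.4°C.
Final Celsius temperature: 1379.7222 - 116.4000 = 1263.3222°C.
In Rankine: 1263.3222 × 1.8 + 491.67 = 2765.65°R.

2765.65°R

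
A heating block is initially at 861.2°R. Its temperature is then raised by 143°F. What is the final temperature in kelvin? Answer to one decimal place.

Initial temperature in Celsius: (861.2 - 491.67) × 5/9 = 205.2944°C.
The 143°F change is an interval, so only the factor 5/9 applies: +143 × 5/9 = +79.4444°C.
Final Celsius temperature: 205.2944 + 79.4444 = 284.7389°C.
In kelvin: 284.7389 + 273.15 = 557.9 K.

557.9 K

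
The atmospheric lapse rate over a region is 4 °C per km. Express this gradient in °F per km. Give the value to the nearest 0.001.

7.200 °F/km

The quantity depends on a temperature interval, so only the ratio of degree sizes applies; the offset between the scales is irrelevant.
A change of 1°C is a change of 1.8°F, so 4 × 1.8 = 7.200.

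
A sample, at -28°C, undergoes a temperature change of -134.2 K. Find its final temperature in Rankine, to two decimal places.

199.71°R

The 134.2 K change is an interval; Kelvin and Celsius degrees are the same size, so ΔC = -134.2°C.
Final Celsius temperature: -28.0000 - 134.2000 = -162.2000°C.
In Rankine: -162.2000 × 1.8 + 491.67 = 199.71°R.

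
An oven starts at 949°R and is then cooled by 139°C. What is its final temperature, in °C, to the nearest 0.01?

115.07°C

Initial temperature in Celsius: (949 - 491.67) × 5/9 = 254.0722°C.
Final Celsius temperature: 254.0722 - 139.0000 = 115.0722°C.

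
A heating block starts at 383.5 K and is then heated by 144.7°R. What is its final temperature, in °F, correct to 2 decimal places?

375.33°F

Initial temperature in Celsius: 383.5 - 273.15 = 110.3500°C.
The 144.7°R change is an interval, so only the factor 5/9 applies: +144.7 × 5/9 = +80.3889°C.
Final Celsius temperature: 110.3500 + 80.3889 = 190.7389°C.
In Fahrenheit: 190.7389 × 1.8 + 32 = 375.33°F.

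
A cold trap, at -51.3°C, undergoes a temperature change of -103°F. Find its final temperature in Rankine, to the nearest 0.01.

The 103°F change is an interval, so only the factor 5/9 applies: -103 × 5/9 = -57.2222°C.
Final Celsius temperature: -51.3000 - 57.2222 = -108.5222°C.
In Rankine: -108.5222 × 1.8 + 491.67 = 296.33°R.

296.33°R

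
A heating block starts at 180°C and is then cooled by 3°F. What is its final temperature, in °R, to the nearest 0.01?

The 3°F change is an interval, so only the factor 5/9 applies: -3 × 5/9 = -1.6667°C.
Final Celsius temperature: 180.0000 - 1.6667 = 178.3333°C.
In Rankine: 178.3333 × 1.8 + 491.67 = 812.67°R.

812.67°R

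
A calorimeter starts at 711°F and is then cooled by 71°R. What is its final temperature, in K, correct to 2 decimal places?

610.93 K

Initial temperature in Celsius: (711 - 32) × 5/9 = 377.2222°C.
The 71°R change is an interval, so only the factor 5/9 applies: -71 × 5/9 = -39.4444°C.
Final Celsius temperature: 377.2222 - 39.4444 = 337.7778°C.
In kelvin: 337.7778 + 273.15 = 610.93 K.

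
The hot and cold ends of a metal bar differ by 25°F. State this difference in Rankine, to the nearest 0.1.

25.0°R

Fahrenheit and Rankine degrees are the same size, so the interval is unchanged: 25.0.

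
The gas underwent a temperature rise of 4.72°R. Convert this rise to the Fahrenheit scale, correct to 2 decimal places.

Rankine and Fahrenheit degrees are the same size, so the interval is unchanged: 4.72.

4.72°F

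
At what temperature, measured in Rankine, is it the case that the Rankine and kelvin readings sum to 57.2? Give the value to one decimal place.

Let R be the Rankine reading. The kelvin reading is K = 5/9·R.
Require R + K = 57.2: (14/9)·R = 57.2.
R = (57.2) / (14/9) = 36.8.

36.8°R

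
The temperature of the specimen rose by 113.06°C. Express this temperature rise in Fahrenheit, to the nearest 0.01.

203.51°F

For a temperature interval the offset drops out; only the factor 1.8 applies.
113.06 × 1.8 = 203.51.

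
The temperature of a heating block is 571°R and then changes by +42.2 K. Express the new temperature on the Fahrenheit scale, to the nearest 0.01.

Initial temperature in Celsius: (571 - 491.67) × 5/9 = 44.0722°C.
The 42.2 K change is an interval; Kelvin and Celsius degrees are the same size, so ΔC = +42.2°C.
Final Celsius temperature: 44.0722 + 42.2000 = 86.2722°C.
In Fahrenheit: 86.2722 × 1.8 + 32 = 187.29°F.

187.29°F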